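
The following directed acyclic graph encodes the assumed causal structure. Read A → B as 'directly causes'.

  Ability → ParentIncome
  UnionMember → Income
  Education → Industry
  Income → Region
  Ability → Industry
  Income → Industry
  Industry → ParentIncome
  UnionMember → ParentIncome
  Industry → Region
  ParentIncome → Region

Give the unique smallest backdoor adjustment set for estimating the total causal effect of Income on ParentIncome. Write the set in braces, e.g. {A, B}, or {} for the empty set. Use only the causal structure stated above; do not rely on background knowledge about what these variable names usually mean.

{UnionMember}

Variables eligible for adjustment (non-descendants of Income, excluding Income and ParentIncome): {Ability, Education, UnionMember}.
Backdoor paths from Income to ParentIncome:
  P1: Income <- UnionMember -> ParentIncome
The empty set is not sufficient: P1 (Income <- UnionMember -> ParentIncome) has no collider blocking it and no conditioned non-collider, so it is open.
Try {UnionMember}:
  P1: blocked at fork node UnionMember ∈ conditioning set.
{UnionMember} contains no descendant of Income and blocks every backdoor path.
No other singleton works — e.g. {Ability} leaves P1 open — so {UnionMember} is the unique smallest valid adjustment set.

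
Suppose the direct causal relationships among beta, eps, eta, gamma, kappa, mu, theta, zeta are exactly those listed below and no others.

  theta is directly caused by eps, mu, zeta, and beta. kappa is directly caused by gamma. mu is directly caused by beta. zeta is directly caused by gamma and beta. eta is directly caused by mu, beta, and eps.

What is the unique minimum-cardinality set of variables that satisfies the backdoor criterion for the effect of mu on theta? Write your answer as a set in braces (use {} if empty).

Variables eligible for adjustment (non-descendants of mu, excluding mu and theta): {beta, eps, gamma, kappa, zeta}.
Backdoor paths from mu to theta:
  P1: mu <- beta -> zeta -> theta
  P2: mu <- beta -> eta <- eps -> theta
  P3: mu <- beta -> theta
The empty set is not sufficient: P1 (mu <- beta -> zeta -> theta) has no collider blocking it and no conditioned non-collider, so it is open.
Try {beta}:
  P1: blocked at fork node beta ∈ conditioning set.
  P2: blocked at fork node beta ∈ conditioning set.
  P3: blocked at fork node beta ∈ conditioning set.
{beta} contains no descendant of mu and blocks every backdoor path.
No other singleton works — e.g. {gamma} leaves P1 open — so {beta} is the unique smallest valid adjustment set.

{beta}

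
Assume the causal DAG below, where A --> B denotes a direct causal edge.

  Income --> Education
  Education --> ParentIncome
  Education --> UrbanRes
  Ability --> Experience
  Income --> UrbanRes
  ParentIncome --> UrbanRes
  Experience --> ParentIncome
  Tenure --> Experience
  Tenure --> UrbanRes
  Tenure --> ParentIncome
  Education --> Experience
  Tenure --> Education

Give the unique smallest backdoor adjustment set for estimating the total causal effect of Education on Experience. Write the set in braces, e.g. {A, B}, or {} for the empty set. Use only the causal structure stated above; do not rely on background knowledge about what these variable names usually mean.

{Tenure}

Variables eligible for adjustment (non-descendants of Education, excluding Education and Experience): {Ability, Income, Tenure}.
Backdoor paths from Education to Experience:
  P1: Education <- Tenure -> Experience
  P2: Education <- Tenure -> ParentIncome <- Experience
  P3: Education <- Tenure -> UrbanRes <- ParentIncome <- Experience
  P4: Education <- Income -> UrbanRes <- Tenure -> Experience
  P5: Education <- Income -> UrbanRes <- Tenure -> ParentIncome <- Experience
  P6: Education <- Income -> UrbanRes <- ParentIncome <- Tenure -> Experience
  P7: Education <- Income -> UrbanRes <- ParentIncome <- Experience
The empty set is not sufficient: P1 (Education <- Tenure -> Experience) has no collider blocking it and no conditioned non-collider, so it is open.
Try {Tenure}:
  P1: blocked at fork node Tenure ∈ conditioning set.
  P2: blocked at fork node Tenure ∈ conditioning set.
  P3: blocked at fork node Tenure ∈ conditioning set.
  P4: blocked at collider UrbanRes (neither it nor any descendant is in the conditioning set).
  P5: blocked at collider UrbanRes (neither it nor any descendant is in the conditioning set).
  P6: blocked at collider UrbanRes (neither it nor any descendant is in the conditioning set).
  P7: blocked at collider UrbanRes (neither it nor any descendant is in the conditioning set).
{Tenure} contains no descendant of Education and blocks every backdoor path.
No other singleton works — e.g. {Income} leaves P1 open — so {Tenure} is the unique smallest valid adjustment set.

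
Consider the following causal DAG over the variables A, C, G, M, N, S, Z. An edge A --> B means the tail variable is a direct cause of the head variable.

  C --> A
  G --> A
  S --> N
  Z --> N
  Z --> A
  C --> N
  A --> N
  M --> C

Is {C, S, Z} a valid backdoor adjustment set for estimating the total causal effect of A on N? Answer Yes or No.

Yes

Backdoor paths from A to N (paths whose first edge points into A):
  P1: A <- Z -> N
  P2: A <- C -> N
Condition 1 (no descendant of A in the set): holds — descendants of A are {N}; none are in {C, S, Z}.
Condition 2 (every backdoor path blocked by {C, S, Z}):
  P1: blocked at fork node Z ∈ conditioning set.
  P2: blocked at fork node C ∈ conditioning set.
{C, S, Z} satisfies the backdoor criterion.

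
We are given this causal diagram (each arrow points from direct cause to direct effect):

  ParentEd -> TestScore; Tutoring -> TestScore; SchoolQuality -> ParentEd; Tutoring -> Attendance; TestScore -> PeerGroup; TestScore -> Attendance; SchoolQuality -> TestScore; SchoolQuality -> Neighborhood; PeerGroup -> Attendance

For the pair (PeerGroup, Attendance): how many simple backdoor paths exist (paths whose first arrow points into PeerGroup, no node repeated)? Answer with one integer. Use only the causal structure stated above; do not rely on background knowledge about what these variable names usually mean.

2

A backdoor path from PeerGroup to Attendance is any simple undirected path whose first edge points into PeerGroup (i.e. leaves PeerGroup via a parent).
Parents of PeerGroup: {TestScore}.
Enumerating:
  P1: PeerGroup <- TestScore <- Tutoring -> Attendance
  P2: PeerGroup <- TestScore -> Attendance
That exhausts the simple backdoor paths. Count: 2.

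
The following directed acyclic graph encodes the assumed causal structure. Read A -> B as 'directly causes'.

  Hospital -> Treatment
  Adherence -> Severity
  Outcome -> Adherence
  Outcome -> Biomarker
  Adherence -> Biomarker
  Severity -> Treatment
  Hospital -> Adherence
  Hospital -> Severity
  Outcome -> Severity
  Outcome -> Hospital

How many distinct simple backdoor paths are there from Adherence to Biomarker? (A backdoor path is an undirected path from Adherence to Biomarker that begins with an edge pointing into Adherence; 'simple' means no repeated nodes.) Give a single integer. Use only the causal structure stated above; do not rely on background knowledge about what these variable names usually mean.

A backdoor path from Adherence to Biomarker is any simple undirected path whose first edge points into Adherence (i.e. leaves Adherence via a parent).
Parents of Adherence: {Hospital, Outcome}.
Enumerating:
  P1: Adherence <- Outcome -> Biomarker
  P2: Adherence <- Hospital <- Outcome -> Biomarker
  P3: Adherence <- Hospital -> Severity <- Outcome -> Biomarker
  P4: Adherence <- Hospital -> Treatment <- Severity <- Outcome -> Biomarker
That exhausts the simple backdoor paths. Count: 4.

4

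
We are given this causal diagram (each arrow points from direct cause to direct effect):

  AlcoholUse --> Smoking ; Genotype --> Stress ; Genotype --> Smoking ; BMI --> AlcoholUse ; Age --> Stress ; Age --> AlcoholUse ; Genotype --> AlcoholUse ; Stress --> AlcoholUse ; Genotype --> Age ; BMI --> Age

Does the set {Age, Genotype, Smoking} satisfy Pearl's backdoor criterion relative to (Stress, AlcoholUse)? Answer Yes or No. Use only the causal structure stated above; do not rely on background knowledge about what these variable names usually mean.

No

Backdoor paths from Stress to AlcoholUse (paths whose first edge points into Stress):
  P1: Stress <- Genotype -> Age <- BMI -> AlcoholUse
  P2: Stress <- Genotype -> Age -> AlcoholUse
  P3: Stress <- Genotype -> AlcoholUse
  P4: Stress <- Genotype -> Smoking <- AlcoholUse
  P5: Stress <- Age <- BMI -> AlcoholUse
  P6: Stress <- Age <- Genotype -> AlcoholUse
  P7: Stress <- Age <- Genotype -> Smoking <- AlcoholUse
  P8: Stress <- Age -> AlcoholUse
Condition 1 (no descendant of Stress in the set): FAILS — Smoking is a descendant of Stress.
Condition 2 (every backdoor path blocked by {Age, Genotype, Smoking}):
  P1: blocked at fork node Genotype ∈ conditioning set.
  P2: blocked at fork node Genotype ∈ conditioning set.
  P3: blocked at fork node Genotype ∈ conditioning set.
  P4: blocked at fork node Genotype ∈ conditioning set.
  P5: blocked at chain node Age ∈ conditioning set.
  P6: blocked at chain node Age ∈ conditioning set.
  P7: blocked at chain node Age ∈ conditioning set.
  P8: blocked at fork node Age ∈ conditioning set.
{Age, Genotype, Smoking} does not satisfy the backdoor criterion.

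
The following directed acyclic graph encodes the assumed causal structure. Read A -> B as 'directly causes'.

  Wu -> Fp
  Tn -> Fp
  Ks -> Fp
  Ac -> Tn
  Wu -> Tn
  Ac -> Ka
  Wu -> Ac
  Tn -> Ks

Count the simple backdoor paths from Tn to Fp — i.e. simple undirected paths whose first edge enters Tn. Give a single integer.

A backdoor path from Tn to Fp is any simple undirected path whose first edge points into Tn (i.e. leaves Tn via a parent).
Parents of Tn: {Ac, Wu}.
Enumerating:
  P1: Tn <- Wu -> Fp
  P2: Tn <- Ac <- Wu -> Fp
That exhausts the simple backdoor paths. Count: 2.

2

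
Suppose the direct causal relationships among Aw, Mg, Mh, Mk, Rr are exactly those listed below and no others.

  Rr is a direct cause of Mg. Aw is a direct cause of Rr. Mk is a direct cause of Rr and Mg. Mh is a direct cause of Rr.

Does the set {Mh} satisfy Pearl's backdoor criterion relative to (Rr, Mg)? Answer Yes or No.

No

Backdoor paths from Rr to Mg (paths whose first edge points into Rr):
  P1: Rr <- Mk -> Mg
Condition 1 (no descendant of Rr in the set): holds — descendants of Rr are {Mg}; none are in {Mh}.
Condition 2 (every backdoor path blocked by {Mh}):
  P1: open — no interior node is in the conditioning set.
{Mh} does not satisfy the backdoor criterion.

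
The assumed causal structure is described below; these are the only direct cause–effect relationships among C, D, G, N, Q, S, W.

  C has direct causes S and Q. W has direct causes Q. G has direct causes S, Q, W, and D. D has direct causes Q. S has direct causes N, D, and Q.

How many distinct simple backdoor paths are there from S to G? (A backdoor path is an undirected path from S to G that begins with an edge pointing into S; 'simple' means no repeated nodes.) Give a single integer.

6

A backdoor path from S to G is any simple undirected path whose first edge points into S (i.e. leaves S via a parent).
Parents of S: {D, N, Q}.
Enumerating:
  P1: S <- Q -> D -> G
  P2: S <- Q -> W -> G
  P3: S <- Q -> G
  P4: S <- D <- Q -> W -> G
  P5: S <- D <- Q -> G
  P6: S <- D -> G
That exhausts the simple backdoor paths. Count: 6.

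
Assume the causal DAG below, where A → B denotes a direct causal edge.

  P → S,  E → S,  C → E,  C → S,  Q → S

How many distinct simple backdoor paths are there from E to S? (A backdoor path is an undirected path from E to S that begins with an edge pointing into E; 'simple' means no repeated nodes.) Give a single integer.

A backdoor path from E to S is any simple undirected path whose first edge points into E (i.e. leaves E via a parent).
Parents of E: {C}.
Enumerating:
  P1: E <- C -> S
That exhausts the simple backdoor paths. Count: 1.

1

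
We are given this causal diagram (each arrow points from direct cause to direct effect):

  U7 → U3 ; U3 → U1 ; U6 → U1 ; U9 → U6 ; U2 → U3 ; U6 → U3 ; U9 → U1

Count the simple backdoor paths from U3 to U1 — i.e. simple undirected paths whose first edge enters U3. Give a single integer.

A backdoor path from U3 to U1 is any simple undirected path whose first edge points into U3 (i.e. leaves U3 via a parent).
Parents of U3: {U2, U6, U7}.
Enumerating:
  P1: U3 <- U6 <- U9 -> U1
  P2: U3 <- U6 -> U1
That exhausts the simple backdoor paths. Count: 2.

2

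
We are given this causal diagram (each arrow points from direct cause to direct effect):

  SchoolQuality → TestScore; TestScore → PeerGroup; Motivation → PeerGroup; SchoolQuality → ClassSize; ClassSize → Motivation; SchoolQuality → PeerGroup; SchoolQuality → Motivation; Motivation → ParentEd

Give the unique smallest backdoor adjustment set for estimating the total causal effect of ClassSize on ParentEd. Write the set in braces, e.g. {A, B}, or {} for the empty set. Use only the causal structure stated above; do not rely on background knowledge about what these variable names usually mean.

{SchoolQuality}

Variables eligible for adjustment (non-descendants of ClassSize, excluding ClassSize and ParentEd): {SchoolQuality, TestScore}.
Backdoor paths from ClassSize to ParentEd:
  P1: ClassSize <- SchoolQuality -> TestScore -> PeerGroup <- Motivation -> ParentEd
  P2: ClassSize <- SchoolQuality -> Motivation -> ParentEd
  P3: ClassSize <- SchoolQuality -> PeerGroup <- Motivation -> ParentEd
The empty set is not sufficient: P2 (ClassSize <- SchoolQuality -> Motivation -> ParentEd) has no collider blocking it and no conditioned non-collider, so it is open.
Try {SchoolQuality}:
  P1: blocked at fork node SchoolQuality ∈ conditioning set.
  P2: blocked at fork node SchoolQuality ∈ conditioning set.
  P3: blocked at fork node SchoolQuality ∈ conditioning set.
{SchoolQuality} contains no descendant of ClassSize and blocks every backdoor path.
No other singleton works — e.g. {TestScore} leaves P2 open — so {SchoolQuality} is the unique smallest valid adjustment set.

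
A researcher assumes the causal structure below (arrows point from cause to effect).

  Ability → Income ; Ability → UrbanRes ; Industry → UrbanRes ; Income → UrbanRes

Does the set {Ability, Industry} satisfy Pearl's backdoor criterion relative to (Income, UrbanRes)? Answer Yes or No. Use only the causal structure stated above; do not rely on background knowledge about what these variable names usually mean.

Backdoor paths from Income to UrbanRes (paths whose first edge points into Income):
  P1: Income <- Ability -> UrbanRes
Condition 1 (no descendant of Income in the set): holds — descendants of Income are {UrbanRes}; none are in {Ability, Industry}.
Condition 2 (every backdoor path blocked by {Ability, Industry}):
  P1: blocked at fork node Ability ∈ conditioning set.
{Ability, Industry} satisfies the backdoor criterion.

Yes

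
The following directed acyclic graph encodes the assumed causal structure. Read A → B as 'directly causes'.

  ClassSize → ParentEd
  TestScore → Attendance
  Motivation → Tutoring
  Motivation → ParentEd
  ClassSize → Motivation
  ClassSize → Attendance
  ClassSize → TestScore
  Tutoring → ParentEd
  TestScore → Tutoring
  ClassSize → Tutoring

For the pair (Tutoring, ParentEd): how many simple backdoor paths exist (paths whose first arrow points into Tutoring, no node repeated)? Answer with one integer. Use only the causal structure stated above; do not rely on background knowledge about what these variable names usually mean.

8

A backdoor path from Tutoring to ParentEd is any simple undirected path whose first edge points into Tutoring (i.e. leaves Tutoring via a parent).
Parents of Tutoring: {ClassSize, Motivation, TestScore}.
Enumerating:
  P1: Tutoring <- ClassSize -> Motivation -> ParentEd
  P2: Tutoring <- ClassSize -> ParentEd
  P3: Tutoring <- TestScore <- ClassSize -> Motivation -> ParentEd
  P4: Tutoring <- TestScore <- ClassSize -> ParentEd
  P5: Tutoring <- TestScore -> Attendance <- ClassSize -> Motivation -> ParentEd
  P6: Tutoring <- TestScore -> Attendance <- ClassSize -> ParentEd
  P7: Tutoring <- Motivation <- ClassSize -> ParentEd
  P8: Tutoring <- Motivation -> ParentEd
That exhausts the simple backdoor paths. Count: 8.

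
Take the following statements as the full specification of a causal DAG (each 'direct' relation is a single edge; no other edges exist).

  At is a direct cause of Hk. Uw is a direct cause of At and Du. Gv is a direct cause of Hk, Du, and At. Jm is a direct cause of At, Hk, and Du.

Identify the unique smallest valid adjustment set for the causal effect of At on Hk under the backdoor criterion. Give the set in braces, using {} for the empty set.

Variables eligible for adjustment (non-descendants of At, excluding At and Hk): {Du, Gv, Jm, Uw}.
Backdoor paths from At to Hk:
  P1: At <- Jm -> Du <- Gv -> Hk
  P2: At <- Jm -> Hk
  P3: At <- Uw -> Du <- Jm -> Hk
  P4: At <- Uw -> Du <- Gv -> Hk
  P5: At <- Gv -> Du <- Jm -> Hk
  P6: At <- Gv -> Hk
The empty set is not sufficient: P2 (At <- Jm -> Hk) has no collider blocking it and no conditioned non-collider, so it is open.
Try {Gv, Jm}:
  P1: blocked at fork node Jm ∈ conditioning set.
  P2: blocked at fork node Jm ∈ conditioning set.
  P3: blocked at collider Du (neither it nor any descendant is in the conditioning set).
  P4: blocked at collider Du (neither it nor any descendant is in the conditioning set).
  P5: blocked at fork node Gv ∈ conditioning set.
  P6: blocked at fork node Gv ∈ conditioning set.
{Gv, Jm} contains no descendant of At and blocks every backdoor path.
Every element of {Gv, Jm} is needed (dropping Gv leaves P6 open; dropping Jm leaves P2 open), so no proper subset is valid.
Among all size-2 subsets of the eligible variables, only {Gv, Jm} blocks every backdoor path, so it is the unique smallest valid adjustment set.

{Gv, Jm}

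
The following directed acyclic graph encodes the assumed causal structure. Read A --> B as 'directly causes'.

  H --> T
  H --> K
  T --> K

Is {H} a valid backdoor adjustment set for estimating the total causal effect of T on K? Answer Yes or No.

Yes

Backdoor paths from T to K (paths whose first edge points into T):
  P1: T <- H -> K
Condition 1 (no descendant of T in the set): holds — descendants of T are {K}; none are in {H}.
Condition 2 (every backdoor path blocked by {H}):
  P1: blocked at fork node H ∈ conditioning set.
{H} satisfies the backdoor criterion.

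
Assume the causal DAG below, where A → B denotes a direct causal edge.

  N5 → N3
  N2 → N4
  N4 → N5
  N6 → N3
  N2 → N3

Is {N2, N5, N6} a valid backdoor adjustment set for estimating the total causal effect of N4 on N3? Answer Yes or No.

No

Backdoor paths from N4 to N3 (paths whose first edge points into N4):
  P1: N4 <- N2 -> N3
Condition 1 (no descendant of N4 in the set): FAILS — N5 is a descendant of N4.
Condition 2 (every backdoor path blocked by {N2, N5, N6}):
  P1: blocked at fork node N2 ∈ conditioning set.
{N2, N5, N6} does not satisfy the backdoor criterion.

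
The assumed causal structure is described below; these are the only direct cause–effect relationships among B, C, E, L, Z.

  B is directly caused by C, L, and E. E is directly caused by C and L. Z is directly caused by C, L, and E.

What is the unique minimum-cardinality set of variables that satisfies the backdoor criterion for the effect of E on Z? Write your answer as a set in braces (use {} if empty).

{C, L}

Variables eligible for adjustment (non-descendants of E, excluding E and Z): {C, L}.
Backdoor paths from E to Z:
  P1: E <- C -> Z
  P2: E <- C -> B <- L -> Z
  P3: E <- L -> Z
  P4: E <- L -> B <- C -> Z
The empty set is not sufficient: P1 (E <- C -> Z) has no collider blocking it and no conditioned non-collider, so it is open.
Try {C, L}:
  P1: blocked at fork node C ∈ conditioning set.
  P2: blocked at fork node C ∈ conditioning set.
  P3: blocked at fork node L ∈ conditioning set.
  P4: blocked at fork node L ∈ conditioning set.
{C, L} contains no descendant of E and blocks every backdoor path.
Every element of {C, L} is needed (dropping C leaves P1 open; dropping L leaves P3 open), so no proper subset is valid.
Among all size-2 subsets of the eligible variables, only {C, L} blocks every backdoor path, so it is the unique smallest valid adjustment set.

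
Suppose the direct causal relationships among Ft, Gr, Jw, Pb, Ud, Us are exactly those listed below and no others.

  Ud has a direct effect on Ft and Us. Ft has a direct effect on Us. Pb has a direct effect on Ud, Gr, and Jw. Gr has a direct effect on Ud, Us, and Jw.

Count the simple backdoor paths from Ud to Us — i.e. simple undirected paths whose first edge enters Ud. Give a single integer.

3

A backdoor path from Ud to Us is any simple undirected path whose first edge points into Ud (i.e. leaves Ud via a parent).
Parents of Ud: {Gr, Pb}.
Enumerating:
  P1: Ud <- Pb -> Gr -> Us
  P2: Ud <- Pb -> Jw <- Gr -> Us
  P3: Ud <- Gr -> Us
That exhausts the simple backdoor paths. Count: 3.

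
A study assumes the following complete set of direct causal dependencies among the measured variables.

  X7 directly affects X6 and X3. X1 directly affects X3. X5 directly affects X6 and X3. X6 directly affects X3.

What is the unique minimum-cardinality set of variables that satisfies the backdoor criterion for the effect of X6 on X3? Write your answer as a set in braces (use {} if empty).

Variables eligible for adjustment (non-descendants of X6, excluding X6 and X3): {X1, X5, X7}.
Backdoor paths from X6 to X3:
  P1: X6 <- X5 -> X3
  P2: X6 <- X7 -> X3
The empty set is not sufficient: P1 (X6 <- X5 -> X3) has no collider blocking it and no conditioned non-collider, so it is open.
Try {X5, X7}:
  P1: blocked at fork node X5 ∈ conditioning set.
  P2: blocked at fork node X7 ∈ conditioning set.
{X5, X7} contains no descendant of X6 and blocks every backdoor path.
Every element of {X5, X7} is needed (dropping X5 leaves P1 open; dropping X7 leaves P2 open), so no proper subset is valid.
Among all size-2 subsets of the eligible variables, only {X5, X7} blocks every backdoor path, so it is the unique smallest valid adjustment set.

{X5, X7}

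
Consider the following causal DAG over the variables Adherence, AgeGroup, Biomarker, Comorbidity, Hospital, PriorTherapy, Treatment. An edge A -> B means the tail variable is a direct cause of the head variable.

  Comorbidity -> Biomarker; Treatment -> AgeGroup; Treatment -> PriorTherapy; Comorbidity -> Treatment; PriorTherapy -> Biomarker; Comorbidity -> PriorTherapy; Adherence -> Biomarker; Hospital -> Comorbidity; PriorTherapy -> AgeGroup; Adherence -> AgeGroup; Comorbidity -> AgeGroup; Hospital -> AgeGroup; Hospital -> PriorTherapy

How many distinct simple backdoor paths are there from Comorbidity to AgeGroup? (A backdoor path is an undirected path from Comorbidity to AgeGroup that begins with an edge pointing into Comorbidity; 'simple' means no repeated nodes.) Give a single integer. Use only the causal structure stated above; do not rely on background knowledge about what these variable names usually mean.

A backdoor path from Comorbidity to AgeGroup is any simple undirected path whose first edge points into Comorbidity (i.e. leaves Comorbidity via a parent).
Parents of Comorbidity: {Hospital}.
Enumerating:
  P1: Comorbidity <- Hospital -> PriorTherapy <- Treatment -> AgeGroup
  P2: Comorbidity <- Hospital -> PriorTherapy -> Biomarker <- Adherence -> AgeGroup
  P3: Comorbidity <- Hospital -> PriorTherapy -> AgeGroup
  P4: Comorbidity <- Hospital -> AgeGroup
That exhausts the simple backdoor paths. Count: 4.

4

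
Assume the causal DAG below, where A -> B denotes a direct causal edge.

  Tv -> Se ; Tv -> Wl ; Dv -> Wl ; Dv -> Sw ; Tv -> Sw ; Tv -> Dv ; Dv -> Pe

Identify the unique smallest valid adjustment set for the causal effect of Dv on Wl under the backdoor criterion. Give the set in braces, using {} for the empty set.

Variables eligible for adjustment (non-descendants of Dv, excluding Dv and Wl): {Se, Tv}.
Backdoor paths from Dv to Wl:
  P1: Dv <- Tv -> Wl
The empty set is not sufficient: P1 (Dv <- Tv -> Wl) has no collider blocking it and no conditioned non-collider, so it is open.
Try {Tv}:
  P1: blocked at fork node Tv ∈ conditioning set.
{Tv} contains no descendant of Dv and blocks every backdoor path.
No other singleton works — e.g. {Se} leaves P1 open — so {Tv} is the unique smallest valid adjustment set.

{Tv}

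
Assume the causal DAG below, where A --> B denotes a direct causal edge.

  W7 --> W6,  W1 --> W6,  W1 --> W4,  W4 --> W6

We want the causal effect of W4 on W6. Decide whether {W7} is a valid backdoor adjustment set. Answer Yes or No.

No

Backdoor paths from W4 to W6 (paths whose first edge points into W4):
  P1: W4 <- W1 -> W6
Condition 1 (no descendant of W4 in the set): holds — descendants of W4 are {W6}; none are in {W7}.
Condition 2 (every backdoor path blocked by {W7}):
  P1: open — no interior node is in the conditioning set.
{W7} does not satisfy the backdoor criterion.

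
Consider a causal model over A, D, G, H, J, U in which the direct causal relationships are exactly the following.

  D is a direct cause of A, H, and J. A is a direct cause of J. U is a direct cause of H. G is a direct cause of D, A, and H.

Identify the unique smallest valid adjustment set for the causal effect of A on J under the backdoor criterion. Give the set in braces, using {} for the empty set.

Variables eligible for adjustment (non-descendants of A, excluding A and J): {D, G, H, U}.
Backdoor paths from A to J:
  P1: A <- G -> D -> J
  P2: A <- G -> H <- D -> J
  P3: A <- D -> J
The empty set is not sufficient: P1 (A <- G -> D -> J) has no collider blocking it and no conditioned non-collider, so it is open.
Try {D}:
  P1: blocked at chain node D ∈ conditioning set.
  P2: blocked at collider H (neither it nor any descendant is in the conditioning set).
  P3: blocked at fork node D ∈ conditioning set.
{D} contains no descendant of A and blocks every backdoor path.
No other singleton works — e.g. {G} leaves P3 open — so {D} is the unique smallest valid adjustment set.

{D}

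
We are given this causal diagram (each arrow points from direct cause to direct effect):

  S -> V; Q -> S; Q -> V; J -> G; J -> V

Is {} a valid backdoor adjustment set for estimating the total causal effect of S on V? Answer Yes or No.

No

Backdoor paths from S to V (paths whose first edge points into S):
  P1: S <- Q -> V
Condition 1 (no descendant of S in the set): holds — descendants of S are {V}; none are in {}.
Condition 2 (every backdoor path blocked by {}):
  P1: open — no interior node is in the conditioning set.
{} does not satisfy the backdoor criterion.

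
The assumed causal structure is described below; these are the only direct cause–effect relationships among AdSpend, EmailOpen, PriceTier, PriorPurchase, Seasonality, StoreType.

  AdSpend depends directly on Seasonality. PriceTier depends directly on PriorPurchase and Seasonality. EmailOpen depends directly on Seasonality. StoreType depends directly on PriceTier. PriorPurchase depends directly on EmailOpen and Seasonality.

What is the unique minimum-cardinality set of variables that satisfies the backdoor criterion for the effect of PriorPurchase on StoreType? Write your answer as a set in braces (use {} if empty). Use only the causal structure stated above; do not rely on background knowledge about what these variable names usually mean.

Variables eligible for adjustment (non-descendants of PriorPurchase, excluding PriorPurchase and StoreType): {AdSpend, EmailOpen, Seasonality}.
Backdoor paths from PriorPurchase to StoreType:
  P1: PriorPurchase <- Seasonality -> PriceTier -> StoreType
  P2: PriorPurchase <- EmailOpen <- Seasonality -> PriceTier -> StoreType
The empty set is not sufficient: P1 (PriorPurchase <- Seasonality -> PriceTier -> StoreType) has no collider blocking it and no conditioned non-collider, so it is open.
Try {Seasonality}:
  P1: blocked at fork node Seasonality ∈ conditioning set.
  P2: blocked at fork node Seasonality ∈ conditioning set.
{Seasonality} contains no descendant of PriorPurchase and blocks every backdoor path.
No other singleton works — e.g. {EmailOpen} leaves P1 open — so {Seasonality} is the unique smallest valid adjustment set.

{Seasonality}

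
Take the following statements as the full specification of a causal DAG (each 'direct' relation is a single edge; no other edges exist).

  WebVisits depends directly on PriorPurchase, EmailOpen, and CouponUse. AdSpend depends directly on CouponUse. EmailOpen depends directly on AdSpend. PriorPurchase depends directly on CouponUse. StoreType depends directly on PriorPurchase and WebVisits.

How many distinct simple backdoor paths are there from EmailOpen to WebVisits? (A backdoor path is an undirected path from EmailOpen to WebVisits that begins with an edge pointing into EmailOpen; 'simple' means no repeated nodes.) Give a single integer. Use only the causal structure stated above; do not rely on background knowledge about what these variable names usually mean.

3

A backdoor path from EmailOpen to WebVisits is any simple undirected path whose first edge points into EmailOpen (i.e. leaves EmailOpen via a parent).
Parents of EmailOpen: {AdSpend}.
Enumerating:
  P1: EmailOpen <- AdSpend <- CouponUse -> PriorPurchase -> WebVisits
  P2: EmailOpen <- AdSpend <- CouponUse -> PriorPurchase -> StoreType <- WebVisits
  P3: EmailOpen <- AdSpend <- CouponUse -> WebVisits
That exhausts the simple backdoor paths. Count: 3.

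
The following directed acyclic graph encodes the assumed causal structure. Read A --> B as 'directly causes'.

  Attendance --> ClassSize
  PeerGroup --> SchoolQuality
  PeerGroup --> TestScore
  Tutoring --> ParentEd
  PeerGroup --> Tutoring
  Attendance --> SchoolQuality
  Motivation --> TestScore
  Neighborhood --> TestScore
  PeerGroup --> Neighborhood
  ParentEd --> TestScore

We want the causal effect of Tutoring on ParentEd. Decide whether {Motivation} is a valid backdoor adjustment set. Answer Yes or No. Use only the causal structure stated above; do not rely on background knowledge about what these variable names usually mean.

Yes

Backdoor paths from Tutoring to ParentEd (paths whose first edge points into Tutoring):
  P1: Tutoring <- PeerGroup -> Neighborhood -> TestScore <- ParentEd
  P2: Tutoring <- PeerGroup -> TestScore <- ParentEd
Condition 1 (no descendant of Tutoring in the set): holds — descendants of Tutoring are {ParentEd, TestScore}; none are in {Motivation}.
Condition 2 (every backdoor path blocked by {Motivation}):
  P1: blocked at collider TestScore (neither it nor any descendant is in the conditioning set).
  P2: blocked at collider TestScore (neither it nor any descendant is in the conditioning set).
{Motivation} satisfies the backdoor criterion.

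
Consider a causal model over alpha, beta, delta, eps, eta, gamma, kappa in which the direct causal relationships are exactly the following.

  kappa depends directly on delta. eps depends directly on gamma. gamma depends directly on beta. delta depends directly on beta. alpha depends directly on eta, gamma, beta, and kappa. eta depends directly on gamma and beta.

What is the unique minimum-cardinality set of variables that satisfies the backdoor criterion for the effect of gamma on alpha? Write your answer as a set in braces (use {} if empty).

Variables eligible for adjustment (non-descendants of gamma, excluding gamma and alpha): {beta, delta, kappa}.
Backdoor paths from gamma to alpha:
  P1: gamma <- beta -> delta -> kappa -> alpha
  P2: gamma <- beta -> eta -> alpha
  P3: gamma <- beta -> alpha
The empty set is not sufficient: P1 (gamma <- beta -> delta -> kappa -> alpha) has no collider blocking it and no conditioned non-collider, so it is open.
Try {beta}:
  P1: blocked at fork node beta ∈ conditioning set.
  P2: blocked at fork node beta ∈ conditioning set.
  P3: blocked at fork node beta ∈ conditioning set.
{beta} contains no descendant of gamma and blocks every backdoor path.
No other singleton works — e.g. {delta} leaves P2 open — so {beta} is the unique smallest valid adjustment set.

{beta}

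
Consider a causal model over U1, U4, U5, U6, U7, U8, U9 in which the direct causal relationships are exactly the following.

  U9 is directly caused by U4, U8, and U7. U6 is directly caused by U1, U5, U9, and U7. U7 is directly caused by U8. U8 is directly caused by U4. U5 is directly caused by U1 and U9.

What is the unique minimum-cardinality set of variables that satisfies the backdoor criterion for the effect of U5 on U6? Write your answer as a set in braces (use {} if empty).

Variables eligible for adjustment (non-descendants of U5, excluding U5 and U6): {U1, U4, U7, U8, U9}.
Backdoor paths from U5 to U6:
  P1: U5 <- U1 -> U6
  P2: U5 <- U9 <- U4 -> U8 -> U7 -> U6
  P3: U5 <- U9 <- U8 -> U7 -> U6
  P4: U5 <- U9 <- U7 -> U6
  P5: U5 <- U9 -> U6
The empty set is not sufficient: P1 (U5 <- U1 -> U6) has no collider blocking it and no conditioned non-collider, so it is open.
Try {U1, U9}:
  P1: blocked at fork node U1 ∈ conditioning set.
  P2: blocked at chain node U9 ∈ conditioning set.
  P3: blocked at chain node U9 ∈ conditioning set.
  P4: blocked at chain node U9 ∈ conditioning set.
  P5: blocked at fork node U9 ∈ conditioning set.
{U1, U9} contains no descendant of U5 and blocks every backdoor path.
Every element of {U1, U9} is needed (dropping U1 leaves P1 open; dropping U9 leaves P2 open), so no proper subset is valid.
Among all size-2 subsets of the eligible variables, only {U1, U9} blocks every backdoor path, so it is the unique smallest valid adjustment set.

{U1, U9}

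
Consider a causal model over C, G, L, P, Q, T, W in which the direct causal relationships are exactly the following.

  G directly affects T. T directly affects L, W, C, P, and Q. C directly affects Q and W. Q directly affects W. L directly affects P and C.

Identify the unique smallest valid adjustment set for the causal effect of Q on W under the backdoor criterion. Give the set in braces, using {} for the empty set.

{C, T}

Variables eligible for adjustment (non-descendants of Q, excluding Q and W): {C, G, L, P, T}.
Backdoor paths from Q to W:
  P1: Q <- T -> L -> C -> W
  P2: Q <- T -> C -> W
  P3: Q <- T -> P <- L -> C -> W
  P4: Q <- T -> W
  P5: Q <- C <- T -> W
  P6: Q <- C <- L <- T -> W
  P7: Q <- C <- L -> P <- T -> W
  P8: Q <- C -> W
The empty set is not sufficient: P1 (Q <- T -> L -> C -> W) has no collider blocking it and no conditioned non-collider, so it is open.
Try {C, T}:
  P1: blocked at fork node T ∈ conditioning set.
  P2: blocked at fork node T ∈ conditioning set.
  P3: blocked at fork node T ∈ conditioning set.
  P4: blocked at fork node T ∈ conditioning set.
  P5: blocked at chain node C ∈ conditioning set.
  P6: blocked at chain node C ∈ conditioning set.
  P7: blocked at chain node C ∈ conditioning set.
  P8: blocked at fork node C ∈ conditioning set.
{C, T} contains no descendant of Q and blocks every backdoor path.
Every element of {C, T} is needed (dropping C leaves P8 open; dropping T leaves P4 open), so no proper subset is valid.
Among all size-2 subsets of the eligible variables, only {C, T} blocks every backdoor path, so it is the unique smallest valid adjustment set.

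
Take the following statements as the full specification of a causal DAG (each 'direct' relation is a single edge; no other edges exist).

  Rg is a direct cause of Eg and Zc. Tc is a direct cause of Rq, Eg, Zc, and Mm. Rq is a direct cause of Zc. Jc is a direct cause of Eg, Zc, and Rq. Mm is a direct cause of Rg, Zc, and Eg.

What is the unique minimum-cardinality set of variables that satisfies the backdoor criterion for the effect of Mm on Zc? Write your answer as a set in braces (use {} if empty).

{Tc}

Variables eligible for adjustment (non-descendants of Mm, excluding Mm and Zc): {Jc, Rq, Tc}.
Backdoor paths from Mm to Zc:
  P1: Mm <- Tc -> Eg <- Jc -> Rq -> Zc
  P2: Mm <- Tc -> Eg <- Jc -> Zc
  P3: Mm <- Tc -> Eg <- Rg -> Zc
  P4: Mm <- Tc -> Rq <- Jc -> Eg <- Rg -> Zc
  P5: Mm <- Tc -> Rq <- Jc -> Zc
  P6: Mm <- Tc -> Rq -> Zc
  P7: Mm <- Tc -> Zc
The empty set is not sufficient: P6 (Mm <- Tc -> Rq -> Zc) has no collider blocking it and no conditioned non-collider, so it is open.
Try {Tc}:
  P1: blocked at fork node Tc ∈ conditioning set.
  P2: blocked at fork node Tc ∈ conditioning set.
  P3: blocked at fork node Tc ∈ conditioning set.
  P4: blocked at fork node Tc ∈ conditioning set.
  P5: blocked at fork node Tc ∈ conditioning set.
  P6: blocked at fork node Tc ∈ conditioning set.
  P7: blocked at fork node Tc ∈ conditioning set.
{Tc} contains no descendant of Mm and blocks every backdoor path.
No other singleton works — e.g. {Jc} leaves P6 open — so {Tc} is the unique smallest valid adjustment set.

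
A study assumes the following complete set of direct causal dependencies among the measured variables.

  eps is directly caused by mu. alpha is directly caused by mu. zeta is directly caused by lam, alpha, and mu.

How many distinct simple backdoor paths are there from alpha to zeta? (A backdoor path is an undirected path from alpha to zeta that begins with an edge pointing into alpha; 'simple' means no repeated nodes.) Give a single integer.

A backdoor path from alpha to zeta is any simple undirected path whose first edge points into alpha (i.e. leaves alpha via a parent).
Parents of alpha: {mu}.
Enumerating:
  P1: alpha <- mu -> zeta
That exhausts the simple backdoor paths. Count: 1.

1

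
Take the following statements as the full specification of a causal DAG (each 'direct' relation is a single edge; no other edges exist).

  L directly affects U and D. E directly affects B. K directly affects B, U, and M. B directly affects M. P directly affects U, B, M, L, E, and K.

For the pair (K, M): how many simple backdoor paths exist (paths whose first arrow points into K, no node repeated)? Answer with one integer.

3

A backdoor path from K to M is any simple undirected path whose first edge points into K (i.e. leaves K via a parent).
Parents of K: {P}.
Enumerating:
  P1: K <- P -> E -> B -> M
  P2: K <- P -> B -> M
  P3: K <- P -> M
That exhausts the simple backdoor paths. Count: 3.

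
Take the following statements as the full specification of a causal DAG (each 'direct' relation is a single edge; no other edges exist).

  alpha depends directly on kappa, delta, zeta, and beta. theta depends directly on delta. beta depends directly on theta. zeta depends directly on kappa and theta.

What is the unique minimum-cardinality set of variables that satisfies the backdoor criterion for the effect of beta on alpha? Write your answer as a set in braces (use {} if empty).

Variables eligible for adjustment (non-descendants of beta, excluding beta and alpha): {delta, kappa, theta, zeta}.
Backdoor paths from beta to alpha:
  P1: beta <- theta <- delta -> alpha
  P2: beta <- theta -> zeta <- kappa -> alpha
  P3: beta <- theta -> zeta -> alpha
The empty set is not sufficient: P1 (beta <- theta <- delta -> alpha) has no collider blocking it and no conditioned non-collider, so it is open.
Try {theta}:
  P1: blocked at chain node theta ∈ conditioning set.
  P2: blocked at fork node theta ∈ conditioning set.
  P3: blocked at fork node theta ∈ conditioning set.
{theta} contains no descendant of beta and blocks every backdoor path.
No other singleton works — e.g. {delta} leaves P3 open — so {theta} is the unique smallest valid adjustment set.

{theta}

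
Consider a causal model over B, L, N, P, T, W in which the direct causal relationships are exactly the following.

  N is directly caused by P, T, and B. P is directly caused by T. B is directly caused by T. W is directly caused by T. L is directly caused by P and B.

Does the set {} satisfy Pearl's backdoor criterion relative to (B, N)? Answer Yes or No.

Backdoor paths from B to N (paths whose first edge points into B):
  P1: B <- T -> P -> N
  P2: B <- T -> N
Condition 1 (no descendant of B in the set): holds — descendants of B are {L, N}; none are in {}.
Condition 2 (every backdoor path blocked by {}):
  P1: open — no interior node is in the conditioning set.
  P2: open — no interior node is in the conditioning set.
{} does not satisfy the backdoor criterion.

No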